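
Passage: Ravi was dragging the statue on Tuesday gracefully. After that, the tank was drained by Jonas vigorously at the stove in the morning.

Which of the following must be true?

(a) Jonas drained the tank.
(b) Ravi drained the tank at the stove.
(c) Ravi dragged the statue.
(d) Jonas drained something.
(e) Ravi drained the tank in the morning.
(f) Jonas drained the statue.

(a) Entailed — the original entails any weakening of itself; this just drops 'at the stove', 'in the morning', 'vigorously'.
(b) Not entailed — the passage has Jonas draining the tank, not Ravi.
(c) Entailed — 'drag' is an activity; 'was dragging' entails that some dragging happened, so 'dragged' holds.
(d) Entailed — the original entails any weakening of itself; this just drops 'at the stove', 'in the morning', 'vigorously' and generalizes the patient.
(e) Not entailed — the passage has Jonas draining the tank, not Ravi.
(f) Not entailed — Jonas drained the tank, not the statue; the statue belongs to the dragging event.

(a), (c), (d)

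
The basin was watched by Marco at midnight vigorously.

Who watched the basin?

Marco

'Marco' marks the agent of the watching event.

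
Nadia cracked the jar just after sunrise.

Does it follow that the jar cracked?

yes

'Nadia cracked the jar' is the causative; it entails the inchoative 'the jar cracked'.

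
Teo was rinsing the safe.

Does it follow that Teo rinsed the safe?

'rinse' is atelic; if Teo was rinsing the safe, then Teo rinsed the safe (for some time).

yes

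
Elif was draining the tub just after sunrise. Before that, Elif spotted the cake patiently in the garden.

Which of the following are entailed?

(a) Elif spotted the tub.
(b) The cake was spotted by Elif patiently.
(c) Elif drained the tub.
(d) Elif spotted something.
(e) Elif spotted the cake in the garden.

(b), (d), (e)

(a) Not entailed — Elif spotted the cake, not the tub; the tub belongs to the draining event.
(b) Entailed — every conjunct here is already in the original spotting event.
(c) Not entailed — 'was draining' is progressive on an accomplishment; it does not entail the completed 'drained'.
(d) Entailed — this follows by dropping conjuncts from the spotting event's description.
(e) Entailed — the original entails any weakening of itself; this just drops 'patiently'.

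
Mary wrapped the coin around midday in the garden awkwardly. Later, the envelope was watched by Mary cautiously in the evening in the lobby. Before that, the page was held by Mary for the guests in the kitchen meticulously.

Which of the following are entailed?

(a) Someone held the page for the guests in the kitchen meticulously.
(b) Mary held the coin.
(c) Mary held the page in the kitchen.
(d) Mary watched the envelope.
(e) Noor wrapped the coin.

(a) Entailed — this follows by dropping conjuncts from the holding event's description.
(b) Not entailed — Mary held the page, not the coin; the coin belongs to the wrapping event.
(c) Entailed — this follows by dropping conjuncts from the holding event's description.
(d) Entailed — the original entails any weakening of itself; this just drops 'in the lobby', 'in the evening', 'cautiously'.
(e) Not entailed — the passage has Mary wrapping the coin, not Noor.

(a), (c), (d)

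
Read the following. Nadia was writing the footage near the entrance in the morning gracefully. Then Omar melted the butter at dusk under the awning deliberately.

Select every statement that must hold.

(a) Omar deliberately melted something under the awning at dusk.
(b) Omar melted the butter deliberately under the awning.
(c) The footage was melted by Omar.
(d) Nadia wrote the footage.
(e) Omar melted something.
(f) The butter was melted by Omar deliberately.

(a) Entailed — this follows by dropping conjuncts from the melting event's description.
(b) Entailed — dropping 'at dusk' leaves a sub-description the original still satisfies.
(c) Not entailed — Omar melted the butter, not the footage; the footage belongs to the writing event.
(d) Not entailed — 'was writing' is progressive on an accomplishment; it does not entail the completed 'wrote'.
(e) Entailed — the original entails any weakening of itself; this just drops 'deliberately', 'at dusk', 'under the awning' and generalizes the patient.
(f) Entailed — dropping 'at dusk', 'under the awning' leaves a sub-description the original still satisfies.

(a), (b), (e), (f)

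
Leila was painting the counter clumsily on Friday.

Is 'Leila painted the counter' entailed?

no

'was painting' is progressive; for an accomplishment like 'paint the counter', it doesn't entail completion.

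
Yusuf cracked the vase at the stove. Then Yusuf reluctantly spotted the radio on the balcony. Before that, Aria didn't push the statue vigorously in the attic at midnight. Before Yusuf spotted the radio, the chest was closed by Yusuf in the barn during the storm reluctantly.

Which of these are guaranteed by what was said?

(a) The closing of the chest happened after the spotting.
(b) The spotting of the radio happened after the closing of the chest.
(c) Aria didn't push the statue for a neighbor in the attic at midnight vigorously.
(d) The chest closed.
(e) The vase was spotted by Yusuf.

(b), (c), (d)

(a) Not entailed — the narrative places the closing before the spotting, not after.
(b) Entailed — the narrative places the closing before the spotting.
(c) Entailed — under negation, adding a further restriction is entailed: if no such pushing event occurred, none occurred for a neighbor either.
(d) Entailed — 'Yusuf closed the chest' is causative; it entails the inchoative 'the chest closed'.
(e) Not entailed — Yusuf spotted the radio, not the vase; the vase belongs to the cracking event.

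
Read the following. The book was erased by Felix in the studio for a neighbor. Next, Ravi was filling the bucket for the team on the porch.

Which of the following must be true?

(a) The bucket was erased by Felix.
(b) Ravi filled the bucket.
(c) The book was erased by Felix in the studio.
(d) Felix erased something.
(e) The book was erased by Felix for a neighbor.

(a) Not entailed — Felix erased the book, not the bucket; the bucket belongs to the filling event.
(b) Not entailed — 'was filling' is progressive on an accomplishment; it does not entail the completed 'filled'.
(c) Entailed — dropping 'for a neighbor' leaves a sub-description the original still satisfies.
(d) Entailed — every conjunct here is already in the original erasing event.
(e) Entailed — this follows by dropping conjuncts from the erasing event's description.

(c), (d), (e)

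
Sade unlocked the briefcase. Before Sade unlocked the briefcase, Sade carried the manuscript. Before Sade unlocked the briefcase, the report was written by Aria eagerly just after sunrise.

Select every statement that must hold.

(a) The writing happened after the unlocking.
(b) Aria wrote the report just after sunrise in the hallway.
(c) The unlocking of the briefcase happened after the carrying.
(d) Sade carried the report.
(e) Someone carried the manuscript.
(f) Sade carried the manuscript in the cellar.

(a) Not entailed — the narrative places the writing before the unlocking, not after.
(b) Not entailed — 'in the hallway' adds information not in the original event.
(c) Entailed — the narrative places the carrying before the unlocking.
(d) Not entailed — Sade carried the manuscript, not the report; the report belongs to the writing event.
(e) Entailed — this follows by dropping conjuncts from the carrying event's description.
(f) Not entailed — 'in the cellar' adds information not in the original event.

(c), (e)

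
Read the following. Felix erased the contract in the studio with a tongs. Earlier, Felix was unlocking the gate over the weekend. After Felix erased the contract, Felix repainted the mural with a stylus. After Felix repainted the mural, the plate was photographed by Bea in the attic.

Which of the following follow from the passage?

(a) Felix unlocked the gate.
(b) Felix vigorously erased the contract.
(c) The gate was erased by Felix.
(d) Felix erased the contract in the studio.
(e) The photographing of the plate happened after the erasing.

(a) Not entailed — 'was unlocking' is progressive on an accomplishment; it does not entail the completed 'unlocked'.
(b) Not entailed — 'vigorously' adds information not in the original event.
(c) Not entailed — Felix erased the contract, not the gate; the gate belongs to the unlocking event.
(d) Entailed — dropping 'with a tongs' leaves a sub-description the original still satisfies.
(e) Entailed — the narrative places the erasing before the photographing.

(d), (e)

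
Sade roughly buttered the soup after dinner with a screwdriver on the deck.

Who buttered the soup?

'Sade' marks the agent of the buttering event.

Sade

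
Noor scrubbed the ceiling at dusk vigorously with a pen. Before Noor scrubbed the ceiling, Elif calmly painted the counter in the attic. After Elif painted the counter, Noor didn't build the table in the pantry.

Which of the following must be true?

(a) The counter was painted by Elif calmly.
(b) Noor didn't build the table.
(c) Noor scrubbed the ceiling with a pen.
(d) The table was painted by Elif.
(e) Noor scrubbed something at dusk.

(a) Entailed — this follows by dropping conjuncts from the painting event's description.
(b) Not entailed — dropping 'in the pantry' under negation is not valid — the original leaves open that Noor built the table some other way.
(c) Entailed — dropping 'at dusk', 'vigorously' leaves a sub-description the original still satisfies.
(d) Not entailed — Elif painted the counter, not the table; the table belongs to the building event.
(e) Entailed — every conjunct here is already in the original scrubbing event.

(a), (c), (e)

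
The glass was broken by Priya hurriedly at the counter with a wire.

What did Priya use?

a wire

'with a wire' marks the instrument of the breaking event.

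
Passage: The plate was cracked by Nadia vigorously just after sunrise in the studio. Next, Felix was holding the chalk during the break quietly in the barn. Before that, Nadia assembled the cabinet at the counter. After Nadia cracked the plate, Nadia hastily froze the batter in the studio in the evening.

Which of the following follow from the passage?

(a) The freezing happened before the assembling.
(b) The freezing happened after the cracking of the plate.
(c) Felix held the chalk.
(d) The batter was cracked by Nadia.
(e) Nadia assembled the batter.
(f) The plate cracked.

(a) Not entailed — the narrative doesn't order the freezing relative to the assembling.
(b) Entailed — the narrative places the cracking before the freezing.
(c) Entailed — 'hold' is an activity; 'was holding' entails that some holding happened, so 'held' holds.
(d) Not entailed — Nadia cracked the plate, not the batter; the batter belongs to the freezing event.
(e) Not entailed — Nadia assembled the cabinet, not the batter; the batter belongs to the freezing event.
(f) Entailed — 'Nadia cracked the plate' is causative; it entails the inchoative 'the plate cracked'.

(b), (c), (f)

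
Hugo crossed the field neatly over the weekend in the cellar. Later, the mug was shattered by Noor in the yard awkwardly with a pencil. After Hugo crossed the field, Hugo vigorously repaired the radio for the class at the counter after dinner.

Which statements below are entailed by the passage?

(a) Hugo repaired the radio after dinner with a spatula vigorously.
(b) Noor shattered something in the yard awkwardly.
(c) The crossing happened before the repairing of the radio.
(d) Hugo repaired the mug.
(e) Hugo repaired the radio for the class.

(a) Not entailed — 'with a spatula' adds information not in the original event.
(b) Entailed — every conjunct here is already in the original shattering event.
(c) Entailed — the narrative places the crossing before the repairing.
(d) Not entailed — Hugo repaired the radio, not the mug; the mug belongs to the shattering event.
(e) Entailed — every conjunct here is already in the original repairing event.

(b), (c), (e)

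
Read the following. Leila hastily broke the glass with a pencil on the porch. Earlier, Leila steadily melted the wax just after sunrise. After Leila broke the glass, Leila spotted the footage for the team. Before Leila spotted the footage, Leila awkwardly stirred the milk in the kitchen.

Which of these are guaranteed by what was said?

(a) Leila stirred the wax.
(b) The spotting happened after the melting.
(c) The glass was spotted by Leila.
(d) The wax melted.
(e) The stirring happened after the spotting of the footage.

(a) Not entailed — Leila stirred the milk, not the wax; the wax belongs to the melting event.
(b) Entailed — the narrative places the melting before the spotting.
(c) Not entailed — Leila spotted the footage, not the glass; the glass belongs to the breaking event.
(d) Entailed — 'Leila melted the wax' is causative; it entails the inchoative 'the wax melted'.
(e) Not entailed — the narrative places the stirring before the spotting, not after.

(b), (d)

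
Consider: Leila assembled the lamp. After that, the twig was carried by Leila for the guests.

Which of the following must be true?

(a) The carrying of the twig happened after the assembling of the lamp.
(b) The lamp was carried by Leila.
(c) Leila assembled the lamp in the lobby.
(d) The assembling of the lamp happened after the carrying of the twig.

(a)

(a) Entailed — the narrative places the assembling before the carrying.
(b) Not entailed — Leila carried the twig, not the lamp; the lamp belongs to the assembling event.
(c) Not entailed — 'in the lobby' adds information not in the original event.
(d) Not entailed — the narrative places the assembling before the carrying, not after.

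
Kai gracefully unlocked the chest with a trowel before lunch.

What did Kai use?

a trowel

'with a trowel' marks the instrument of the unlocking event.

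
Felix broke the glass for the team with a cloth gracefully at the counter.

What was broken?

'the glass' marks the patient of the breaking event.

the glass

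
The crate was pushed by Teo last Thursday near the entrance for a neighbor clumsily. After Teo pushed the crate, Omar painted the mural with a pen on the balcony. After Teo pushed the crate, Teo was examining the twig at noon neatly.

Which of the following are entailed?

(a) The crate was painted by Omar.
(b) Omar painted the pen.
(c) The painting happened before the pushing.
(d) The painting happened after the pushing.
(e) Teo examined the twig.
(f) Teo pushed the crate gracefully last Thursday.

(d), (e)

(a) Not entailed — Omar painted the mural, not the crate; the crate belongs to the pushing event.
(b) Not entailed — the pen is the instrument, not what was painted.
(c) Not entailed — the narrative places the pushing before the painting, not after.
(d) Entailed — the narrative places the pushing before the painting.
(e) Entailed — 'examine' is an activity; 'was examining' entails that some examining happened, so 'examined' holds.
(f) Not entailed — 'gracefully' adds a manner not in (and inconsistent with) the original.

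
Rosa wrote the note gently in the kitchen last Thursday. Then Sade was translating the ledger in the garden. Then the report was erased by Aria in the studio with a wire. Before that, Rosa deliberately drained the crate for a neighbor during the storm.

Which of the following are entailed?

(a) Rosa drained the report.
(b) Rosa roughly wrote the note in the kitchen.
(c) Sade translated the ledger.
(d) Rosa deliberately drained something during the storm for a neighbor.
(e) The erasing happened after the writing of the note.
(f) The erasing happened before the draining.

(d), (e)

(a) Not entailed — Rosa drained the crate, not the report; the report belongs to the erasing event.
(b) Not entailed — 'roughly' adds a manner not in (and inconsistent with) the original.
(c) Not entailed — 'was translating' is progressive on an accomplishment; it does not entail the completed 'translated'.
(d) Entailed — the original entails any weakening of itself; this just generalizes the patient.
(e) Entailed — the narrative places the writing before the erasing.
(f) Not entailed — the narrative places the draining before the erasing, not after.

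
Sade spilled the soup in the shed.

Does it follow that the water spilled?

Nothing is said about any water; only the soup is affected.

no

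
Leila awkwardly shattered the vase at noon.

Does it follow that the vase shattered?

yes

'Leila shattered the vase' is the causative; it entails the inchoative 'the vase shattered'.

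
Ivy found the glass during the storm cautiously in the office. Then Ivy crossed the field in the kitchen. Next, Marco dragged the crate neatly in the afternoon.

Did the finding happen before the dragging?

yes

The narrative orders the finding before the dragging.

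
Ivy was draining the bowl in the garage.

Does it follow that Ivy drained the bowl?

'was draining' is progressive; for an accomplishment like 'drain the bowl', it doesn't entail completion.

no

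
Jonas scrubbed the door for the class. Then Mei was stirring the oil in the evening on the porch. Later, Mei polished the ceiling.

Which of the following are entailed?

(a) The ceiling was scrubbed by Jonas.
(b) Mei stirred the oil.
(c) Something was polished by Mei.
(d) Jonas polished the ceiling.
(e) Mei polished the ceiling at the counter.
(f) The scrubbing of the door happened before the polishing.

(b), (c), (f)

(a) Not entailed — Jonas scrubbed the door, not the ceiling; the ceiling belongs to the polishing event.
(b) Entailed — 'stir' is an activity; 'was stirring' entails that some stirring happened, so 'stirred' holds.
(c) Entailed — the original entails any weakening of itself; this just generalizes the patient.
(d) Not entailed — the passage has Mei polishing the ceiling, not Jonas.
(e) Not entailed — 'at the counter' adds information not in the original event.
(f) Entailed — the narrative places the scrubbing before the polishing.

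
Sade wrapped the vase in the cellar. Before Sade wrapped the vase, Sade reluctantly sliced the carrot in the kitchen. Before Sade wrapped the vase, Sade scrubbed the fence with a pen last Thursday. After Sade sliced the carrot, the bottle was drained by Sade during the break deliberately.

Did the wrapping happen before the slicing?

The narrative orders the slicing before the wrapping.

no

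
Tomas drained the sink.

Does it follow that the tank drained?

no

Nothing is said about any tank; only the sink is affected.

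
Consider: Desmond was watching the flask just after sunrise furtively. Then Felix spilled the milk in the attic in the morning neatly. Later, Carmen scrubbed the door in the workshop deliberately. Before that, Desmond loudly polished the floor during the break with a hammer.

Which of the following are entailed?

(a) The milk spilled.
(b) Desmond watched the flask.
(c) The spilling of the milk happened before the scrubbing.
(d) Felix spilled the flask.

(a) Entailed — 'Felix spilled the milk' is causative; it entails the inchoative 'the milk spilled'.
(b) Entailed — 'watch' is an activity; 'was watching' entails that some watching happened, so 'watched' holds.
(c) Entailed — the narrative places the spilling before the scrubbing.
(d) Not entailed — Felix spilled the milk, not the flask; the flask belongs to the watching event.

(a), (b), (c)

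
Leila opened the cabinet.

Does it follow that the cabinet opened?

yes

'Leila opened the cabinet' is the causative; it entails the inchoative 'the cabinet opened'.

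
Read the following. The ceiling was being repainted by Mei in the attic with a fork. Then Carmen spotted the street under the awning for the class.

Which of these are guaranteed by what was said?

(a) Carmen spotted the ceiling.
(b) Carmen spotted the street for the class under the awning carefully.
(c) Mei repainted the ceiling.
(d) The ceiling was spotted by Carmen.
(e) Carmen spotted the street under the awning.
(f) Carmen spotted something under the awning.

(e), (f)

(a) Not entailed — Carmen spotted the street, not the ceiling; the ceiling belongs to the repainting event.
(b) Not entailed — 'carefully' adds information not in the original event.
(c) Not entailed — 'was repainting' is progressive on an accomplishment; it does not entail the completed 'repainted'.
(d) Not entailed — Carmen spotted the street, not the ceiling; the ceiling belongs to the repainting event.
(e) Entailed — this follows by dropping conjuncts from the spotting event's description.
(f) Entailed — the original entails any weakening of itself; this just drops 'for the class' and generalizes the patient.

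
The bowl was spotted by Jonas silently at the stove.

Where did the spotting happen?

'at the stove' marks the location of the spotting event.

at the stove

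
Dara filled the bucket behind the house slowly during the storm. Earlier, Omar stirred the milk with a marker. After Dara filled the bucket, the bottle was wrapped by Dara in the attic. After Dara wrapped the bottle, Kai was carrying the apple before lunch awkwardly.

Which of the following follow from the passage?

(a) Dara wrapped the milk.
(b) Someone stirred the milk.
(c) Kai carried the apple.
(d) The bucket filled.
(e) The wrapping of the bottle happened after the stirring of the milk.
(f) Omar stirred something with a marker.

(b), (c), (d), (e), (f)

(a) Not entailed — Dara wrapped the bottle, not the milk; the milk belongs to the stirring event.
(b) Entailed — dropping 'with a marker' and generalizing the agent leaves a sub-description the original still satisfies.
(c) Entailed — 'carry' is an activity; 'was carrying' entails that some carrying happened, so 'carried' holds.
(d) Entailed — 'Dara filled the bucket' is causative; it entails the inchoative 'the bucket filled'.
(e) Entailed — the narrative places the stirring before the wrapping.
(f) Entailed — the original entails any weakening of itself; this just generalizes the patient.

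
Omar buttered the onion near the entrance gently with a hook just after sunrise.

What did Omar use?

a hook

'with a hook' marks the instrument of the buttering event.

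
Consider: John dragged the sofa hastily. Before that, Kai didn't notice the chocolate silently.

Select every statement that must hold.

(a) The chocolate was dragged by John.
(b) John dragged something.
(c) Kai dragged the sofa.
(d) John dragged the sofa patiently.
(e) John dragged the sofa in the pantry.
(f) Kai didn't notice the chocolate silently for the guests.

(a) Not entailed — John dragged the sofa, not the chocolate; the chocolate belongs to the noticing event.
(b) Entailed — dropping 'hastily' and generalizing the patient leaves a sub-description the original still satisfies.
(c) Not entailed — the passage has John dragging the sofa, not Kai.
(d) Not entailed — 'patiently' adds a manner not in (and inconsistent with) the original.
(e) Not entailed — 'in the pantry' adds information not in the original event.
(f) Entailed — under negation, adding a further restriction is entailed: if no such noticing event occurred, none occurred for the guests either.

(b), (f)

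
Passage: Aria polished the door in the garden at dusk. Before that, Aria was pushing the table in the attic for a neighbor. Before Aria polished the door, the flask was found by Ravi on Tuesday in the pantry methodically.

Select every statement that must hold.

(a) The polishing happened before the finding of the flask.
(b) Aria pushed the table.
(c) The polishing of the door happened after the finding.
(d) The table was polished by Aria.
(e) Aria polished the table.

(b), (c)

(a) Not entailed — the narrative places the finding before the polishing, not after.
(b) Entailed — 'push' is an activity; 'was pushing' entails that some pushing happened, so 'pushed' holds.
(c) Entailed — the narrative places the finding before the polishing.
(d) Not entailed — Aria polished the door, not the table; the table belongs to the pushing event.
(e) Not entailed — Aria polished the door, not the table; the table belongs to the pushing event.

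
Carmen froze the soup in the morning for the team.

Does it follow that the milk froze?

no

Nothing is said about any milk; only the soup is affected.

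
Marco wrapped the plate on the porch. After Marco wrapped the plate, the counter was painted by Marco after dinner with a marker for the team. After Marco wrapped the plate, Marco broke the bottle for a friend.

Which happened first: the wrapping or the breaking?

The connectives place the wrapping before the breaking.

the wrapping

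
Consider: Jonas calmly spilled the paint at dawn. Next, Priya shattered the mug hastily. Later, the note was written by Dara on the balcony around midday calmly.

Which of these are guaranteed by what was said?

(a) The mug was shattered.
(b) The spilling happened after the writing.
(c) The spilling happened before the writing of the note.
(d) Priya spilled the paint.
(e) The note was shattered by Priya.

(a) Entailed — the original entails any weakening of itself; this just drops 'hastily' and generalizes the agent.
(b) Not entailed — the narrative places the spilling before the writing, not after.
(c) Entailed — the narrative places the spilling before the writing.
(d) Not entailed — the passage has Jonas spilling the paint, not Priya.
(e) Not entailed — Priya shattered the mug, not the note; the note belongs to the writing event.

(a), (c)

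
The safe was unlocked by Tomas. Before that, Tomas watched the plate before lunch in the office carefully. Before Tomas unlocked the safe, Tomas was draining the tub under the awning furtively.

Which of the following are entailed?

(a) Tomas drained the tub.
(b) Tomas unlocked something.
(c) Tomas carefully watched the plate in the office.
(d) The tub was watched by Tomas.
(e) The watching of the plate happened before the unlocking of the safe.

(a) Not entailed — 'was draining' is progressive on an accomplishment; it does not entail the completed 'drained'.
(b) Entailed — the original entails any weakening of itself; this just generalizes the patient.
(c) Entailed — this follows by dropping conjuncts from the watching event's description.
(d) Not entailed — Tomas watched the plate, not the tub; the tub belongs to the draining event.
(e) Entailed — the narrative places the watching before the unlocking.

(b), (c), (e)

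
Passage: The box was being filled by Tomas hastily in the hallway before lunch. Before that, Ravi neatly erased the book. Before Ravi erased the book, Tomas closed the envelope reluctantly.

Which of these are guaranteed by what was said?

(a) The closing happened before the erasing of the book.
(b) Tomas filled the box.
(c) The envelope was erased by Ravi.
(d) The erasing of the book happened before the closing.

(a)

(a) Entailed — the narrative places the closing before the erasing.
(b) Not entailed — 'was filling' is progressive on an accomplishment; it does not entail the completed 'filled'.
(c) Not entailed — Ravi erased the book, not the envelope; the envelope belongs to the closing event.
(d) Not entailed — the narrative places the closing before the erasing, not after.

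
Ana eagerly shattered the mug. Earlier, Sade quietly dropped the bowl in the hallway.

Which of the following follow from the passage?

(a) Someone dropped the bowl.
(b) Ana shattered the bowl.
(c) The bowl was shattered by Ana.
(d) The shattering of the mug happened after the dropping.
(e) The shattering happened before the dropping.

(a), (d)

(a) Entailed — this follows by dropping conjuncts from the dropping event's description.
(b) Not entailed — Ana shattered the mug, not the bowl; the bowl belongs to the dropping event.
(c) Not entailed — Ana shattered the mug, not the bowl; the bowl belongs to the dropping event.
(d) Entailed — the narrative places the dropping before the shattering.
(e) Not entailed — the narrative places the dropping before the shattering, not after.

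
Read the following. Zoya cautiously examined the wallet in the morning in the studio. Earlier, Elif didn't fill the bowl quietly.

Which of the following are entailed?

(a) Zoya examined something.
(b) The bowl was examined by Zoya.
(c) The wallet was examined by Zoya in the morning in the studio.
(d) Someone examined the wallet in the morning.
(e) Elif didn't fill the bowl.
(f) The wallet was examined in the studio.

(a), (c), (d), (f)

(a) Entailed — this follows by dropping conjuncts from the examining event's description.
(b) Not entailed — Zoya examined the wallet, not the bowl; the bowl belongs to the filling event.
(c) Entailed — dropping 'cautiously' leaves a sub-description the original still satisfies.
(d) Entailed — dropping 'cautiously', 'in the studio' and generalizing the agent leaves a sub-description the original still satisfies.
(e) Not entailed — dropping 'quietly' under negation is not valid — the original leaves open that Elif filled the bowl some other way.
(f) Entailed — every conjunct here is already in the original examining event.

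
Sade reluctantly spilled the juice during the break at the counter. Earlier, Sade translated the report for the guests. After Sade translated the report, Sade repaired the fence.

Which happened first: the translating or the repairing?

the translating

The connectives place the translating before the repairing.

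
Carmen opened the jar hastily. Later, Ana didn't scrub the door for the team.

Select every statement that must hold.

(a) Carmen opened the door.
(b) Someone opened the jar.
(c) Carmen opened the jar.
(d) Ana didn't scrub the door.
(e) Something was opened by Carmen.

(a) Not entailed — Carmen opened the jar, not the door; the door belongs to the scrubbing event.
(b) Entailed — dropping 'hastily' and generalizing the agent leaves a sub-description the original still satisfies.
(c) Entailed — every conjunct here is already in the original opening event.
(d) Not entailed — dropping 'for the team' under negation is not valid — the original leaves open that Ana scrubbed the door some other way.
(e) Entailed — this follows by dropping conjuncts from the opening event's description.

(b), (c), (e)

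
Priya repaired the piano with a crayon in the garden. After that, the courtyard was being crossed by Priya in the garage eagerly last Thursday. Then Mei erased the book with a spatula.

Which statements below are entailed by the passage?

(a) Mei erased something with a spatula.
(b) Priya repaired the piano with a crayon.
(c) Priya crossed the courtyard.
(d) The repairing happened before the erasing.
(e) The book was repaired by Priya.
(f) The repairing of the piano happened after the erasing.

(a) Entailed — the original entails any weakening of itself; this just generalizes the patient.
(b) Entailed — dropping 'in the garden' leaves a sub-description the original still satisfies.
(c) Not entailed — 'was crossing' is progressive on an accomplishment; it does not entail the completed 'crossed'.
(d) Entailed — the narrative places the repairing before the erasing.
(e) Not entailed — Priya repaired the piano, not the book; the book belongs to the erasing event.
(f) Not entailed — the narrative places the repairing before the erasing, not after.

(a), (b), (d)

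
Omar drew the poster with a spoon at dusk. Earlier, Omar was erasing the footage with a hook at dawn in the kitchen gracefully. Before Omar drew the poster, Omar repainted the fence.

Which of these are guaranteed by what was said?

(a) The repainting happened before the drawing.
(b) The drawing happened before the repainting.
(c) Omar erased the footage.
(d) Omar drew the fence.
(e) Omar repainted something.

(a) Entailed — the narrative places the repainting before the drawing.
(b) Not entailed — the narrative places the repainting before the drawing, not after.
(c) Not entailed — 'was erasing' is progressive on an accomplishment; it does not entail the completed 'erased'.
(d) Not entailed — Omar drew the poster, not the fence; the fence belongs to the repainting event.
(e) Entailed — every conjunct here is already in the original repainting event.

(a), (e)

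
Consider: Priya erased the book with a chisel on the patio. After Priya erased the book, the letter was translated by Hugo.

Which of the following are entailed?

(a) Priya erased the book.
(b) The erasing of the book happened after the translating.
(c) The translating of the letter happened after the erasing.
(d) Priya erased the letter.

(a), (c)

(a) Entailed — dropping 'with a chisel', 'on the patio' leaves a sub-description the original still satisfies.
(b) Not entailed — the narrative places the erasing before the translating, not after.
(c) Entailed — the narrative places the erasing before the translating.
(d) Not entailed — Priya erased the book, not the letter; the letter belongs to the translating event.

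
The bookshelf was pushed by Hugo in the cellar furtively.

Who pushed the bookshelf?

'Hugo' marks the agent of the pushing event.

Hugo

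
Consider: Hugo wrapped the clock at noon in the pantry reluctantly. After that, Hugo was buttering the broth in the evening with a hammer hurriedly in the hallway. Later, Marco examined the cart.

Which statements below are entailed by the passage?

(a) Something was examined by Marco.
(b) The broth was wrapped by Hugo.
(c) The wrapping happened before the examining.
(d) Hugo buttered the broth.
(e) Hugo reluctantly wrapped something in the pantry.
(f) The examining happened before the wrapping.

(a) Entailed — every conjunct here is already in the original examining event.
(b) Not entailed — Hugo wrapped the clock, not the broth; the broth belongs to the buttering event.
(c) Entailed — the narrative places the wrapping before the examining.
(d) Not entailed — 'was buttering' is progressive on an accomplishment; it does not entail the completed 'buttered'.
(e) Entailed — this follows by dropping conjuncts from the wrapping event's description.
(f) Not entailed — the narrative places the wrapping before the examining, not after.

(a), (c), (e)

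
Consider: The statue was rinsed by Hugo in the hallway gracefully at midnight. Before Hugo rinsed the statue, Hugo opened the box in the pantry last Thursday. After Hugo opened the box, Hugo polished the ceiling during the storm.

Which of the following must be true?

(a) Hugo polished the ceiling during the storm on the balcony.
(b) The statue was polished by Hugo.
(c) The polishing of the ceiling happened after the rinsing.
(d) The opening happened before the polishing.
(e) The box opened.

(d), (e)

(a) Not entailed — 'on the balcony' adds information not in the original event.
(b) Not entailed — Hugo polished the ceiling, not the statue; the statue belongs to the rinsing event.
(c) Not entailed — the narrative doesn't order the rinsing relative to the polishing.
(d) Entailed — the narrative places the opening before the polishing.
(e) Entailed — 'Hugo opened the box' is causative; it entails the inchoative 'the box opened'.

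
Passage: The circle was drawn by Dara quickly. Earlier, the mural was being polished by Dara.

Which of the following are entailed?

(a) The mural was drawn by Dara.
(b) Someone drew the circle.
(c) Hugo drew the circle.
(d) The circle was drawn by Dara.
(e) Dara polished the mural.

(a) Not entailed — Dara drew the circle, not the mural; the mural belongs to the polishing event.
(b) Entailed — this follows by dropping conjuncts from the drawing event's description.
(c) Not entailed — the passage has Dara drawing the circle, not Hugo.
(d) Entailed — this follows by dropping conjuncts from the drawing event's description.
(e) Entailed — 'polish' is an activity; 'was polishing' entails that some polishing happened, so 'polished' holds.

(b), (d), (e)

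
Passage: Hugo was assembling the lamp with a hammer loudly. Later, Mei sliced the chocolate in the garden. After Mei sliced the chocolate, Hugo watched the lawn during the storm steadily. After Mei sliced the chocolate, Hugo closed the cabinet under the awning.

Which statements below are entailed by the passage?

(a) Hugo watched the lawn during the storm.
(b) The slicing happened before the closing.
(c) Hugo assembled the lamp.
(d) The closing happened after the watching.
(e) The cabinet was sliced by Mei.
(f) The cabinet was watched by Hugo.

(a), (b)

(a) Entailed — this follows by dropping conjuncts from the watching event's description.
(b) Entailed — the narrative places the slicing before the closing.
(c) Not entailed — 'was assembling' is progressive on an accomplishment; it does not entail the completed 'assembled'.
(d) Not entailed — the narrative doesn't order the watching relative to the closing.
(e) Not entailed — Mei sliced the chocolate, not the cabinet; the cabinet belongs to the closing event.
(f) Not entailed — Hugo watched the lawn, not the cabinet; the cabinet belongs to the closing event.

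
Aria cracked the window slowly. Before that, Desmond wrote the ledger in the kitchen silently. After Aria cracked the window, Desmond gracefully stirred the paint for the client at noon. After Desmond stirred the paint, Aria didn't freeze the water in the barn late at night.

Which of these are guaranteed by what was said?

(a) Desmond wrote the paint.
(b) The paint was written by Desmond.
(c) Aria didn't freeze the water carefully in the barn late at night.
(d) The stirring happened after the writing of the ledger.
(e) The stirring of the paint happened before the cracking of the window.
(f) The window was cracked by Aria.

(c), (d), (f)

(a) Not entailed — Desmond wrote the ledger, not the paint; the paint belongs to the stirring event.
(b) Not entailed — Desmond wrote the ledger, not the paint; the paint belongs to the stirring event.
(c) Entailed — under negation, adding a further restriction is entailed: if no such freezing event occurred, none occurred carefully either.
(d) Entailed — the narrative places the writing before the stirring.
(e) Not entailed — the narrative places the cracking before the stirring, not after.
(f) Entailed — dropping 'slowly' leaves a sub-description the original still satisfies.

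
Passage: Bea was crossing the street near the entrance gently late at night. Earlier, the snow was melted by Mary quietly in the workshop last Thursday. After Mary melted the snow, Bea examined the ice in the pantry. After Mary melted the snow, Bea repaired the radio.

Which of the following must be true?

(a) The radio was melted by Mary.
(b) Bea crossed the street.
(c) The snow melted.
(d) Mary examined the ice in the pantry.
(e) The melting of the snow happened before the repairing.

(a) Not entailed — Mary melted the snow, not the radio; the radio belongs to the repairing event.
(b) Not entailed — 'was crossing' is progressive on an accomplishment; it does not entail the completed 'crossed'.
(c) Entailed — 'Mary melted the snow' is causative; it entails the inchoative 'the snow melted'.
(d) Not entailed — the passage has Bea examining the ice, not Mary.
(e) Entailed — the narrative places the melting before the repairing.

(c), (e)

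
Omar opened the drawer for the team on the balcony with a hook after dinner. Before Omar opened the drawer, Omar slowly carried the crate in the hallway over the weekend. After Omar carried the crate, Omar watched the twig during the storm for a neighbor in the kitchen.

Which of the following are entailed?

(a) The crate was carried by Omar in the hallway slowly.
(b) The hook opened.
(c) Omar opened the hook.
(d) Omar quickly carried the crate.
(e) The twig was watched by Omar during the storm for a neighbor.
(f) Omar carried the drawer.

(a), (e)

(a) Entailed — dropping 'over the weekend' leaves a sub-description the original still satisfies.
(b) Not entailed — the drawer is what opened, not the hook.
(c) Not entailed — the hook is the instrument, not what was opened.
(d) Not entailed — 'quickly' adds a manner not in (and inconsistent with) the original.
(e) Entailed — this follows by dropping conjuncts from the watching event's description.
(f) Not entailed — Omar carried the crate, not the drawer; the drawer belongs to the opening event.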